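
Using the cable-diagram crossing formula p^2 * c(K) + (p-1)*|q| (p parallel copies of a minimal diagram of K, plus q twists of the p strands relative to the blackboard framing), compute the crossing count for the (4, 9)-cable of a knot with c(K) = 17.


Step 1: Each of the c(K) crossings of the companion diagram becomes p*p = p^2 crossings among the p parallel strands, and each of the |q| twists s_1 s_2 ... s_(p-1) adds (p-1) crossings.
  Crossings = p^2 * c(K) + (p-1)*|q|
Step 2: = 4^2 * 17 + (4-1)*9
Step 3: = 16*17 + 3*9
Step 4: = 272 + 27 = 299

299


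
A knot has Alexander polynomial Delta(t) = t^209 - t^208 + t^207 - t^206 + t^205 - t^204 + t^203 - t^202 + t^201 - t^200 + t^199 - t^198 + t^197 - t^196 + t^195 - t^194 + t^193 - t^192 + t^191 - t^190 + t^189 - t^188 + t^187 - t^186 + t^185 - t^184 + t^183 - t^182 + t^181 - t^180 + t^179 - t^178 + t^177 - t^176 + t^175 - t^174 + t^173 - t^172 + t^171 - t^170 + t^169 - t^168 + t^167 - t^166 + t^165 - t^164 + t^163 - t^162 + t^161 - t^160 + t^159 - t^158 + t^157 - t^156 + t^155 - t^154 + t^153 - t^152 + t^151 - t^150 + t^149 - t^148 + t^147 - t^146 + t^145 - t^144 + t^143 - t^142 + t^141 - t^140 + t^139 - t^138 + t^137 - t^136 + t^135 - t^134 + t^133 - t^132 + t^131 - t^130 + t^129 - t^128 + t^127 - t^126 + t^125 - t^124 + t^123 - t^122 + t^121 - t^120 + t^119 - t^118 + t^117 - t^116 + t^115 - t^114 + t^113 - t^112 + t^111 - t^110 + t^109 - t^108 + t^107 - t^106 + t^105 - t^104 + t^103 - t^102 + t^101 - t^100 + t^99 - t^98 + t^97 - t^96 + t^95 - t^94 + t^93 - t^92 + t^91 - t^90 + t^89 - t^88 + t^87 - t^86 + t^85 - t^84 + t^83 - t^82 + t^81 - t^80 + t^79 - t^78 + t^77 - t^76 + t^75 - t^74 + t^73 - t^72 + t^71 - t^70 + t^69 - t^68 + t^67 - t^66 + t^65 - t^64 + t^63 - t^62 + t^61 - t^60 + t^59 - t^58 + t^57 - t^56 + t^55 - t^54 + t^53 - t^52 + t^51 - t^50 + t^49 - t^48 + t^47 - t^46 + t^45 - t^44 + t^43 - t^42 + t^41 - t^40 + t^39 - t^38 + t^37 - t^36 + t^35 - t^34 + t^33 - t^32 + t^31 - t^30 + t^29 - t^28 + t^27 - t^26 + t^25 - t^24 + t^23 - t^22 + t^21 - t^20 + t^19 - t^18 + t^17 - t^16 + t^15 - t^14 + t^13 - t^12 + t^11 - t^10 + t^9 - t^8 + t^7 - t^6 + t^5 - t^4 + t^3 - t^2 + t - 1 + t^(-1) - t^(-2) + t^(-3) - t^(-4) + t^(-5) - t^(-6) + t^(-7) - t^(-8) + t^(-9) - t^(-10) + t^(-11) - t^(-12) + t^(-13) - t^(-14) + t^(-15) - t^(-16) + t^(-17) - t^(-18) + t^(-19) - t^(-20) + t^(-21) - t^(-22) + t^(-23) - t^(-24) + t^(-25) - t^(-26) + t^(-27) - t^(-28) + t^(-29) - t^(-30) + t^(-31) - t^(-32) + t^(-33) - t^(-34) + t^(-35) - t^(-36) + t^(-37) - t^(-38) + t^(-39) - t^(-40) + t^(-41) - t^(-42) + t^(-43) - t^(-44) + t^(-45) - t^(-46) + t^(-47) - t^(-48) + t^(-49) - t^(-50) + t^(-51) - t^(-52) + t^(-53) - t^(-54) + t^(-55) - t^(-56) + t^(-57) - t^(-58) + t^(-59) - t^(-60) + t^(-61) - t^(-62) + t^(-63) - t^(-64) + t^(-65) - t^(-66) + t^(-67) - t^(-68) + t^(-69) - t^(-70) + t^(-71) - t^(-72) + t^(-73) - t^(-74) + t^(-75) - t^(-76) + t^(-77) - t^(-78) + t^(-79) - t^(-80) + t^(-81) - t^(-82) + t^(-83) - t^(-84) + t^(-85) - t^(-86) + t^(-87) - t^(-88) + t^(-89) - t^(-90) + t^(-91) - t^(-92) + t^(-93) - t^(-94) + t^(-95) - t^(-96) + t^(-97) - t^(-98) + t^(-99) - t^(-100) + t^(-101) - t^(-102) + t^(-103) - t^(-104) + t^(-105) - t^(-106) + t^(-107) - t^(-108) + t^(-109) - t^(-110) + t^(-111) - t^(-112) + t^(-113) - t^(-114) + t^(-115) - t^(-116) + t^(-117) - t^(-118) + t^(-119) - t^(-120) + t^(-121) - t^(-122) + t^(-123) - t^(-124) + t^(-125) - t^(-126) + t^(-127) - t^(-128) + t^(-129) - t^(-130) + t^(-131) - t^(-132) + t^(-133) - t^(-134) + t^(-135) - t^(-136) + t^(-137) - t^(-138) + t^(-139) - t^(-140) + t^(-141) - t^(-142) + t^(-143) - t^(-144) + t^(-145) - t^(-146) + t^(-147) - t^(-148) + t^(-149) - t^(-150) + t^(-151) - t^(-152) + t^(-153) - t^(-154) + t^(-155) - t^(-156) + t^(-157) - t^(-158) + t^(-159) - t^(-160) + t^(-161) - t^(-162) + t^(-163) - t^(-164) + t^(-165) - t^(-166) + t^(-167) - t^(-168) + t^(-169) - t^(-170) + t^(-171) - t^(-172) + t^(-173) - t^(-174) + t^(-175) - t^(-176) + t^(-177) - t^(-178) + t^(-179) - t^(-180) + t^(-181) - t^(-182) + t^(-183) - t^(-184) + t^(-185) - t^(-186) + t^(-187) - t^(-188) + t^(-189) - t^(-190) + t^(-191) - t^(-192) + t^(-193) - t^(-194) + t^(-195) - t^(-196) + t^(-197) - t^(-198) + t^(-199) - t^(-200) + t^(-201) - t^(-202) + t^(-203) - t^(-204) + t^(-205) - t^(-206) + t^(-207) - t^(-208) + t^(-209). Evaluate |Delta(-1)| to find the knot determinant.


Step 1: The polynomial has 419 terms with alternating signs, exponents from 209 down to -209.
Step 2: Substitute t = -1. The i-th term has coefficient (-1)^i and exponent (m-i),
  so its value is (-1)^i * (-1)^(m-i) = (-1)^m = -1 for every i.
Step 3: All 419 terms equal -1, so Delta(-1) = 419 * (-1) = -419
Step 4: |Delta(-1)| = 419

419


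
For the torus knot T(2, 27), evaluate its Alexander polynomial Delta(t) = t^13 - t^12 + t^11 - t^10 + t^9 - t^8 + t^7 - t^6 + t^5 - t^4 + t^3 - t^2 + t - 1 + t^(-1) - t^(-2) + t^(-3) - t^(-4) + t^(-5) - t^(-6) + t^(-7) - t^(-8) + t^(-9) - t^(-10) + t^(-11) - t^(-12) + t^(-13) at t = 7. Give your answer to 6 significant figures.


Substituting t = 7 into Delta(t) = t^13 - t^12 + t^11 - t^10 + t^9 - t^8 + t^7 - t^6 + t^5 - t^4 + t^3 - t^2 + t - 1 + t^(-1) - t^(-2) + t^(-3) - t^(-4) + t^(-5) - t^(-6) + t^(-7) - t^(-8) + t^(-9) - t^(-10) + t^(-11) - t^(-12) + t^(-13):
Term values: (96889010407) + (-13841287201) + (1977326743) + (-282475249) + (40353607) + (-5764801) + (823543) + (-117649) + (16807) + (-2401) + (343) + (-49) + (7) + (-1) + (0.142857) + (-0.0204082) + (0.00291545) + (-0.000416493) + (5.9499e-05) + (-8.49986e-06) + (1.21427e-06) + (-1.73467e-07) + (2.47809e-08) + (-3.54013e-09) + (5.05733e-10) + (-7.22476e-11) + (1.03211e-11)
Sum = 8.477788411e+10
Rounded to 6 significant figures: 8.47779e+10

8.47779e+10


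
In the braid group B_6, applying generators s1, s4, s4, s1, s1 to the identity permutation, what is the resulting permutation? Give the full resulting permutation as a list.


Starting with identity [1, 2, 3, 4, 5, 6].
Apply generators in sequence:
  After s1: [2, 1, 3, 4, 5, 6]
  After s4: [2, 1, 3, 5, 4, 6]
  After s4: [2, 1, 3, 4, 5, 6]
  After s1: [1, 2, 3, 4, 5, 6]
  After s1: [2, 1, 3, 4, 5, 6]
Final permutation: [2, 1, 3, 4, 5, 6]

[2, 1, 3, 4, 5, 6]


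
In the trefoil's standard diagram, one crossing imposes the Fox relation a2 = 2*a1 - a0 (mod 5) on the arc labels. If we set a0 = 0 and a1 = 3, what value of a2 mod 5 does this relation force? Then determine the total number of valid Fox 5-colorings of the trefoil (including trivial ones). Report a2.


Step 1: Apply the given crossing relation 2*a1 - a0 - a2 = 0 (mod 5).
  a2 = 2*a1 - a0 mod 5
  a2 = 2*3 - 0 mod 5
  a2 = 6 - 0 mod 5
  a2 = 6 mod 5 = 1
Step 2: The trefoil has determinant 3.
  Number of Fox p-colorings (p prime) is p^2 if p = 3, else p.
  Since 5 does not divide 3, only trivial (constant) colorings exist.
  (So the trial a0 = 0, a1 = 3 with a0 != a1 does NOT extend to a valid coloring of the whole trefoil: the other two crossing relations require 3*(a1 - a0) = 0 (mod 5), which fails.)
  Total colorings = 5
Step 3: a2 = 1, total Fox 5-colorings = 5

1


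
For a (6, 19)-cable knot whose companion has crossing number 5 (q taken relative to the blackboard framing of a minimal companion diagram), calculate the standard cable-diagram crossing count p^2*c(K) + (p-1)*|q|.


Step 1: Each of the c(K) crossings of the companion diagram becomes p*p = p^2 crossings among the p parallel strands, and each of the |q| twists s_1 s_2 ... s_(p-1) adds (p-1) crossings.
  Crossings = p^2 * c(K) + (p-1)*|q|
Step 2: = 6^2 * 5 + (6-1)*19
Step 3: = 36*5 + 5*19
Step 4: = 180 + 95 = 275

275


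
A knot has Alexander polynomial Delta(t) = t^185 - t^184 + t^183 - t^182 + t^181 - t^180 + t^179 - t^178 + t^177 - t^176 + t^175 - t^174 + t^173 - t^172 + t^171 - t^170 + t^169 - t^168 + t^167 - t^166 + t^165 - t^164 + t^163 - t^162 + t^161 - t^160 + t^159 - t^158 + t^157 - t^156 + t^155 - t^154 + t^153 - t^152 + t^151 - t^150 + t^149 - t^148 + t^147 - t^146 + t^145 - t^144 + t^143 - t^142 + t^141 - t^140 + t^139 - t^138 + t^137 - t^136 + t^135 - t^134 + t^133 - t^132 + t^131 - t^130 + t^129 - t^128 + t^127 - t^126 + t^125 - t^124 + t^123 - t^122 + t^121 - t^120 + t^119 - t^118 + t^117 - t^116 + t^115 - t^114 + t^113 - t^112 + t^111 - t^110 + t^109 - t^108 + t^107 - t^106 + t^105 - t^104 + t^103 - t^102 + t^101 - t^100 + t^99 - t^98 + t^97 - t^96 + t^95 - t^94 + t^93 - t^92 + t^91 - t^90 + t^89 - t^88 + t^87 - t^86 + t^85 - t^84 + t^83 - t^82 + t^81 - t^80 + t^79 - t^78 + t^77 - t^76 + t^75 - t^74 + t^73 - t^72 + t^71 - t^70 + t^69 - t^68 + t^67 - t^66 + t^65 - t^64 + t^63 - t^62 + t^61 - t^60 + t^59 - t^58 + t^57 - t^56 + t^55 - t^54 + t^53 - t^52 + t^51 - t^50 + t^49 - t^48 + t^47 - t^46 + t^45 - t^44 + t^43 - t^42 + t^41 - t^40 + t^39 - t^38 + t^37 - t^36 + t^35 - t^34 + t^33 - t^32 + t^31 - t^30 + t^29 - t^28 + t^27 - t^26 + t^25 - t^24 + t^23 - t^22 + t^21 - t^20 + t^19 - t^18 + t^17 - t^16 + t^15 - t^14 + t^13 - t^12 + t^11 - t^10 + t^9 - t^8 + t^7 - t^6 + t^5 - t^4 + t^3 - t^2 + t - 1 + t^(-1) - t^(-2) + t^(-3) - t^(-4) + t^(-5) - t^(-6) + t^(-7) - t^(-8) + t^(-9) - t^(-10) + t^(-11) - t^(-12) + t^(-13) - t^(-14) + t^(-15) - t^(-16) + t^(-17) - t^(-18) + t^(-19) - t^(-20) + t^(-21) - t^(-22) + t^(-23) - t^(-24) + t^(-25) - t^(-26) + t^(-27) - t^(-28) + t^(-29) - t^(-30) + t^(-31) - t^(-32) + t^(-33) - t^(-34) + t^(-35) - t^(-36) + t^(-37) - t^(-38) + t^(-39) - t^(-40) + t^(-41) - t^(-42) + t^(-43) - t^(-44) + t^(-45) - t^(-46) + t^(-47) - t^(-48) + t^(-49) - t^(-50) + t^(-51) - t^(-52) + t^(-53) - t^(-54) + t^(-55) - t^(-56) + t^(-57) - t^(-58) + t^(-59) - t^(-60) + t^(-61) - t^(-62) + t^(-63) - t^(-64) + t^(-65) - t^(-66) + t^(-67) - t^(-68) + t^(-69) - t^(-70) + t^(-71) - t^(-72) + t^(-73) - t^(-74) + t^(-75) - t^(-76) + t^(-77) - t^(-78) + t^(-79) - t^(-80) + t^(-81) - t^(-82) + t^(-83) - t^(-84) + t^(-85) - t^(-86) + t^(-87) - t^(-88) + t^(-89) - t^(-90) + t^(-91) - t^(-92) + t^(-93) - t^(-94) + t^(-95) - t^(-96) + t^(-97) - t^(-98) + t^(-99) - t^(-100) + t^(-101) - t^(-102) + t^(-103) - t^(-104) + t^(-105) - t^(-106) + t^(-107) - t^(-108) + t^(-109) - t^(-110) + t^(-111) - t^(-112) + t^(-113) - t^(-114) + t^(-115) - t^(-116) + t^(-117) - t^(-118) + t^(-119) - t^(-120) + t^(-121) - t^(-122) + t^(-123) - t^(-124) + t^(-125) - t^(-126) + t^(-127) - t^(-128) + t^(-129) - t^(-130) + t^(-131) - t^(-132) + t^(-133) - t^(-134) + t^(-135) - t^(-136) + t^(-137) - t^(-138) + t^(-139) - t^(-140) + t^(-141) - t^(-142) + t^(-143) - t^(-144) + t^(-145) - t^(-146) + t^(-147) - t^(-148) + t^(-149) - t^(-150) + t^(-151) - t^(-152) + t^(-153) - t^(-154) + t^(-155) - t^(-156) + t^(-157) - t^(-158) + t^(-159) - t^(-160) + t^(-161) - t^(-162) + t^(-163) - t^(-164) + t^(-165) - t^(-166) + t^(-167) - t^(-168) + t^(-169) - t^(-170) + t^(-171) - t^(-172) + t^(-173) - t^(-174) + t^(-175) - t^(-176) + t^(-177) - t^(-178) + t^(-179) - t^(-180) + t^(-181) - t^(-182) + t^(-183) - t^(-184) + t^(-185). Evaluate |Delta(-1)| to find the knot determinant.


Step 1: The polynomial has 371 terms with alternating signs, exponents from 185 down to -185.
Step 2: Substitute t = -1. The i-th term has coefficient (-1)^i and exponent (m-i),
  so its value is (-1)^i * (-1)^(m-i) = (-1)^m = -1 for every i.
Step 3: All 371 terms equal -1, so Delta(-1) = 371 * (-1) = -371
Step 4: |Delta(-1)| = 371

371


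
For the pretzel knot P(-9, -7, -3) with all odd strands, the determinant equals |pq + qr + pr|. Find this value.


Step 1: Compute pq + qr + pr.
pq = (-9)*(-7) = 63
qr = (-7)*(-3) = 21
pr = (-9)*(-3) = 27
pq + qr + pr = 63 + 21 + 27 = 111
Step 2: Take absolute value.
det(P(-9,-7,-3)) = |111| = 111

111


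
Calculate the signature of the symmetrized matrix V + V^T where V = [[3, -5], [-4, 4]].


Step 1: V + V^T = [[6, -9], [-9, 8]]
Step 2: trace = 14, det = -33
Step 3: Discriminant = 14^2 - 4*(-33) = 328
Step 4: Eigenvalues: 16.0554, -2.05539
Step 5: Signature = (# positive eigenvalues) - (# negative eigenvalues) = 0

0


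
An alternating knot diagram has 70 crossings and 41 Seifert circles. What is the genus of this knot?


For alternating knots, g = (c - s + 1)/2.
= (70 - 41 + 1)/2
= 30/2 = 15

15


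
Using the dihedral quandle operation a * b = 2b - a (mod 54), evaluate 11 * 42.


11 * 42 = 2*42 - 11 mod 54
= 84 - 11 mod 54
= 73 mod 54 = 19

19


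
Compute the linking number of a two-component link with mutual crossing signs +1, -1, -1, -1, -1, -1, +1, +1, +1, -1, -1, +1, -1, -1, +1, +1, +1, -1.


Step 1: Count positive crossings: 8
Step 2: Count negative crossings: 10
Step 3: Sum of signs = 8 - 10 = -2
Step 4: Linking number = sum/2 = -2/2 = -1

-1


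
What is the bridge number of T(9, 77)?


The bridge number of T(p,q) is min(p,q).
min(9, 77) = 9

9


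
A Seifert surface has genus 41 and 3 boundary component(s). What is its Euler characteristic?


chi = 2 - 2g - b
= 2 - 2*41 - 3
= 2 - 82 - 3 = -83

-83


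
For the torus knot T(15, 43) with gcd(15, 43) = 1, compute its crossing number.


For a torus knot T(p, q) with gcd(p,q)=1,
the crossing number is min(p*(q-1), q*(p-1)).
p*(q-1) = 15*42 = 630
q*(p-1) = 43*14 = 602
min(630, 602) = 602

602


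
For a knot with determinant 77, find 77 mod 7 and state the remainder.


Step 1: A knot is p-colorable if and only if p divides its determinant.
Step 2: Compute 77 mod 7.
77 = 11 * 7 + 0
Step 3: 77 mod 7 = 0
Step 4: The knot is 7-colorable: yes

0


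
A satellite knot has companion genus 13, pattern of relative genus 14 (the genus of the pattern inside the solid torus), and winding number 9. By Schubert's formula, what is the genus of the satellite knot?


Schubert: g(satellite) = g_rel(pattern) + |winding| * g(companion),
where g_rel(pattern) is the genus of the pattern relative to the solid torus.
= 14 + 9 * 13
= 14 + 117 = 131

131


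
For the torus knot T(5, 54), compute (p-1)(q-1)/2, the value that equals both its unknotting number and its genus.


For a torus knot T(p,q), both the unknotting number and genus equal (p-1)(q-1)/2.
= (5-1)(54-1)/2
= 4*53/2
= 212/2 = 106

106


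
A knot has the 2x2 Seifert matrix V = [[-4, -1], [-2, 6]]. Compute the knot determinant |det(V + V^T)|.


Step 1: Form V + V^T where V = [[-4, -1], [-2, 6]]
  V^T = [[-4, -2], [-1, 6]]
  V + V^T = [[-8, -3], [-3, 12]]
Step 2: det(V + V^T) = (-8)*12 - (-3)*(-3)
  = -96 - 9 = -105
Step 3: Knot determinant = |det(V + V^T)| = |-105| = 105

105


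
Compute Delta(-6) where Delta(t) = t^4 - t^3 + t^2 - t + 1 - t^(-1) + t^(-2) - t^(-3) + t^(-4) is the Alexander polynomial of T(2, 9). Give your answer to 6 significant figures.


Substituting t = -6 into Delta(t) = t^4 - t^3 + t^2 - t + 1 - t^(-1) + t^(-2) - t^(-3) + t^(-4):
Term values: (1296) + (216) + (36) + (6) + (1) + (0.166667) + (0.0277778) + (0.00462963) + (0.000771605)
Sum = 1555.199846
Rounded to 6 significant figures: 1555.2

1555.2


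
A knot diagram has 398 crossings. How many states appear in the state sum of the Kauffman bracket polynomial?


Each crossing contributes 2 choices (A-smoothing or B-smoothing).
Total states = 2^398 = 645562469521727147413979793000752968582426448207305878207664839135161905504210298657411338320034457858975792993186873344

645562469521727147413979793000752968582426448207305878207664839135161905504210298657411338320034457858975792993186873344


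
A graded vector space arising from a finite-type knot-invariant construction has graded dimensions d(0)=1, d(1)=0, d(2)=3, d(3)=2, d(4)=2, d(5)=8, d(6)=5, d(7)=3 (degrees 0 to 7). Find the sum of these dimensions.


Total dimension = d(0) + d(1) + ... + d(7)
= 1 + 0 + 3 + 2 + 2 + 8 + 5 + 3
= 24

24


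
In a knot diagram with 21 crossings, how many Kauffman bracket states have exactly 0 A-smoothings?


We choose which 0 of 21 crossings get A-smoothings.
C(21, 0) = 21! / (0! * 21!)
= 1

1


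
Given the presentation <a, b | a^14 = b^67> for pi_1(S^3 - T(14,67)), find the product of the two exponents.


The relation is a^14 = b^67.
Product of exponents = 14 * 67
= 938

938


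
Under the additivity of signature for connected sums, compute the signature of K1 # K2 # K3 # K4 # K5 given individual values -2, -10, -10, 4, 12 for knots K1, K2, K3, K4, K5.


The signature is additive under connected sum.
signature(K1 # K2 # K3 # K4 # K5) = (-2) + (-10) + (-10) + (4) + (12)
= -6

-6


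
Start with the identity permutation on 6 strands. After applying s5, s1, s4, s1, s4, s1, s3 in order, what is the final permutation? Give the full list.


Starting with identity [1, 2, 3, 4, 5, 6].
Apply generators in sequence:
  After s5: [1, 2, 3, 4, 6, 5]
  After s1: [2, 1, 3, 4, 6, 5]
  After s4: [2, 1, 3, 6, 4, 5]
  After s1: [1, 2, 3, 6, 4, 5]
  After s4: [1, 2, 3, 4, 6, 5]
  After s1: [2, 1, 3, 4, 6, 5]
  After s3: [2, 1, 4, 3, 6, 5]
Final permutation: [2, 1, 4, 3, 6, 5]

[2, 1, 4, 3, 6, 5]


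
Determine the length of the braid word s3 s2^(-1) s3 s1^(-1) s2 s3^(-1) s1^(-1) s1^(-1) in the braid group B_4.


The word length counts the number of generators (including inverses).
Listing each generator: s3, s2^(-1), s3, s1^(-1), s2, s3^(-1), s1^(-1), s1^(-1)
There are 8 generators in this braid word.

8


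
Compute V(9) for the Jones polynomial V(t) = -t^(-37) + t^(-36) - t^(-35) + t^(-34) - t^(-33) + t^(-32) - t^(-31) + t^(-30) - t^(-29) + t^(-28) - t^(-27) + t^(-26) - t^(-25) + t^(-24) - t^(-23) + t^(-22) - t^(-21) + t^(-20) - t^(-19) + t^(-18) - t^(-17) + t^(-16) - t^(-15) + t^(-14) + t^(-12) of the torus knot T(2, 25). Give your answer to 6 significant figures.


Substituting t = 9 into V(t) = -t^(-37) + t^(-36) - t^(-35) + t^(-34) - t^(-33) + t^(-32) - t^(-31) + t^(-30) - t^(-29) + t^(-28) - t^(-27) + t^(-26) - t^(-25) + t^(-24) - t^(-23) + t^(-22) - t^(-21) + t^(-20) - t^(-19) + t^(-18) - t^(-17) + t^(-16) - t^(-15) + t^(-14) + t^(-12):
  (-)t^(-37) = -4.93205e-36
  (+)t^(-36) = 4.43884e-35
  (-)t^(-35) = -3.99496e-34
  (+)t^(-34) = 3.59546e-33
  (-)t^(-33) = -3.23592e-32
  (+)t^(-32) = 2.91232e-31
  (-)t^(-31) = -2.62109e-30
  (+)t^(-30) = 2.35898e-29
  (-)t^(-29) = -2.12308e-28
  (+)t^(-28) = 1.91078e-27
  (-)t^(-27) = -1.7197e-26
  (+)t^(-26) = 1.54773e-25
  (-)t^(-25) = -1.39296e-24
  (+)t^(-24) = 1.25366e-23
  (-)t^(-23) = -1.12829e-22
  (+)t^(-22) = 1.01546e-21
  (-)t^(-21) = -9.13918e-21
  (+)t^(-20) = 8.22526e-20
  (-)t^(-19) = -7.40274e-19
  (+)t^(-18) = 6.66246e-18
  (-)t^(-17) = -5.99622e-17
  (+)t^(-16) = 5.3966e-16
  (-)t^(-15) = -4.85694e-15
  (+)t^(-14) = 4.37124e-14
  (+)t^(-12) = 3.54071e-12
Sum = (-4.93205e-36) + (4.43884e-35) + (-3.99496e-34) + (3.59546e-33) + (-3.23592e-32) + (2.91232e-31) + (-2.62109e-30) + (2.35898e-29) + (-2.12308e-28) + (1.91078e-27) + (-1.7197e-26) + (1.54773e-25) + (-1.39296e-24) + (1.25366e-23) + (-1.12829e-22) + (1.01546e-21) + (-9.13918e-21) + (8.22526e-20) + (-7.40274e-19) + (6.66246e-18) + (-5.99622e-17) + (5.3966e-16) + (-4.85694e-15) + (4.37124e-14) + (3.54071e-12)
= 3.580047341e-12
Rounded to 6 significant figures: 3.58005e-12

3.58005e-12


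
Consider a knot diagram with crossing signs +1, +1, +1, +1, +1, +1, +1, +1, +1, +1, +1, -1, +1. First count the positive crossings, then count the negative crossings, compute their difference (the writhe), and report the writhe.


Step 1: Count positive crossings (+1).
Positive crossings: 12
Step 2: Count negative crossings (-1).
Negative crossings: 1
Step 3: Writhe = (positive) - (negative)
w = 12 - 1 = 11
Step 4: |w| = 11, and w is positive

11


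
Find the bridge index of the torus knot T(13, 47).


The bridge number of T(p,q) is min(p,q).
min(13, 47) = 13

13


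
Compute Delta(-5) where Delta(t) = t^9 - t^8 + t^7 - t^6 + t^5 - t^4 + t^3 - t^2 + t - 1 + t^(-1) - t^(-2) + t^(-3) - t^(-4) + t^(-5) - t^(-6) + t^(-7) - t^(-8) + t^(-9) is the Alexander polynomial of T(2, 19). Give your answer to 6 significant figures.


Substituting t = -5 into Delta(t) = t^9 - t^8 + t^7 - t^6 + t^5 - t^4 + t^3 - t^2 + t - 1 + t^(-1) - t^(-2) + t^(-3) - t^(-4) + t^(-5) - t^(-6) + t^(-7) - t^(-8) + t^(-9):
Term values: (-1953125) + (-390625) + (-78125) + (-15625) + (-3125) + (-625) + (-125) + (-25) + (-5) + (-1) + (-0.2) + (-0.04) + (-0.008) + (-0.0016) + (-0.00032) + (-6.4e-05) + (-1.28e-05) + (-2.56e-06) + (-5.12e-07)
Sum = -2441406.25
Rounded to 6 significant figures: -2.44141e+06

-2.44141e+06


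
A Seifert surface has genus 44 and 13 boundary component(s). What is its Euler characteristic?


chi = 2 - 2g - b
= 2 - 2*44 - 13
= 2 - 88 - 13 = -99

-99


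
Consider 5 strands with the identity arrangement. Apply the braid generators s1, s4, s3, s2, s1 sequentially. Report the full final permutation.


Starting with identity [1, 2, 3, 4, 5].
Apply generators in sequence:
  After s1: [2, 1, 3, 4, 5]
  After s4: [2, 1, 3, 5, 4]
  After s3: [2, 1, 5, 3, 4]
  After s2: [2, 5, 1, 3, 4]
  After s1: [5, 2, 1, 3, 4]
Final permutation: [5, 2, 1, 3, 4]

[5, 2, 1, 3, 4]


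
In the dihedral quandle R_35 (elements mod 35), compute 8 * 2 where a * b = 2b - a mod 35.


8 * 2 = 2*2 - 8 mod 35
= 4 - 8 mod 35
= -4 mod 35 = 31

31


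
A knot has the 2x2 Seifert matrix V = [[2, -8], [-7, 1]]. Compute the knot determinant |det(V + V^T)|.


Step 1: Form V + V^T where V = [[2, -8], [-7, 1]]
  V^T = [[2, -7], [-8, 1]]
  V + V^T = [[4, -15], [-15, 2]]
Step 2: det(V + V^T) = 4*2 - (-15)*(-15)
  = 8 - 225 = -217
Step 3: Knot determinant = |det(V + V^T)| = |-217| = 217

217


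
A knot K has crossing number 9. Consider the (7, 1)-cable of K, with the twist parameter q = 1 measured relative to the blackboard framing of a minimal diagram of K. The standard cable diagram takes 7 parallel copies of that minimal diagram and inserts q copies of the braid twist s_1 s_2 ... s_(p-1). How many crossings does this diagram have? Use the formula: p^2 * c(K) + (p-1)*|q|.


Step 1: Each of the c(K) crossings of the companion diagram becomes p*p = p^2 crossings among the p parallel strands, and each of the |q| twists s_1 s_2 ... s_(p-1) adds (p-1) crossings.
  Crossings = p^2 * c(K) + (p-1)*|q|
Step 2: = 7^2 * 9 + (7-1)*1
Step 3: = 49*9 + 6*1
Step 4: = 441 + 6 = 447

447


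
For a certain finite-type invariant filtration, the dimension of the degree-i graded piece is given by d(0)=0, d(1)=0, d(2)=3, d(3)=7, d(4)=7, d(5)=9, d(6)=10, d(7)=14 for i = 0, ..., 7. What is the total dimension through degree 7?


Total dimension = d(0) + d(1) + ... + d(7)
= 0 + 0 + 3 + 7 + 7 + 9 + 10 + 14
= 50

50


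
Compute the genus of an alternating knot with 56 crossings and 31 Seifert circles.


For alternating knots, g = (c - s + 1)/2.
= (56 - 31 + 1)/2
= 26/2 = 13

13


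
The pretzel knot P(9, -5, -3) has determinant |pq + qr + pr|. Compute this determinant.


Step 1: Compute pq + qr + pr.
pq = 9*(-5) = -45
qr = (-5)*(-3) = 15
pr = 9*(-3) = -27
pq + qr + pr = -45 + 15 + (-27) = -57
Step 2: Take absolute value.
det(P(9,-5,-3)) = |-57| = 57

57


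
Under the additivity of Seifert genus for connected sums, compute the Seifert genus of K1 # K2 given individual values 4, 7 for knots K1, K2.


The Seifert genus is additive under connected sum.
Seifert genus(K1 # K2) = (4) + (7)
= 11

11


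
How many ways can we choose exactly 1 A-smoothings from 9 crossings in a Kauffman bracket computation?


We choose which 1 of 9 crossings get A-smoothings.
C(9, 1) = 9! / (1! * 8!)
= 9

9


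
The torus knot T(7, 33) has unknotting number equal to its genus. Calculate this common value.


For a torus knot T(p,q), both the unknotting number and genus equal (p-1)(q-1)/2.
= (7-1)(33-1)/2
= 6*32/2
= 192/2 = 96

96


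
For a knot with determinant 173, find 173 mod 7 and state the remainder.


Step 1: A knot is p-colorable if and only if p divides its determinant.
Step 2: Compute 173 mod 7.
173 = 24 * 7 + 5
Step 3: 173 mod 7 = 5
Step 4: The knot is 7-colorable: no

5


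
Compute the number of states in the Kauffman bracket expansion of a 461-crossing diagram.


Each crossing contributes 2 choices (A-smoothing or B-smoothing).
Total states = 2^461 = 5954262829429611647380060634218533145425030026750509549825967711687797048224955787888157087447151129073766576998532529631515456541611261952

5954262829429611647380060634218533145425030026750509549825967711687797048224955787888157087447151129073766576998532529631515456541611261952


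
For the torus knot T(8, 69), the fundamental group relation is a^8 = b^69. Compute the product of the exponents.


The relation is a^8 = b^69.
Product of exponents = 8 * 69
= 552

552


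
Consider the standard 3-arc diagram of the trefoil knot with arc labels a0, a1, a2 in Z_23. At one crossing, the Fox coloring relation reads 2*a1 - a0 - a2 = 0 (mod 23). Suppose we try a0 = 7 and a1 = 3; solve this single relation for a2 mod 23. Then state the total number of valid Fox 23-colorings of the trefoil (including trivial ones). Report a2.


Step 1: Apply the given crossing relation 2*a1 - a0 - a2 = 0 (mod 23).
  a2 = 2*a1 - a0 mod 23
  a2 = 2*3 - 7 mod 23
  a2 = 6 - 7 mod 23
  a2 = -1 mod 23 = 22
Step 2: The trefoil has determinant 3.
  Number of Fox p-colorings (p prime) is p^2 if p = 3, else p.
  Since 23 does not divide 3, only trivial (constant) colorings exist.
  (So the trial a0 = 7, a1 = 3 with a0 != a1 does NOT extend to a valid coloring of the whole trefoil: the other two crossing relations require 3*(a1 - a0) = 0 (mod 23), which fails.)
  Total colorings = 23
Step 3: a2 = 22, total Fox 23-colorings = 23

22


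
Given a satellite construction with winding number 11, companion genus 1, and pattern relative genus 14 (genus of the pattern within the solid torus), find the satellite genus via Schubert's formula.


Schubert: g(satellite) = g_rel(pattern) + |winding| * g(companion),
where g_rel(pattern) is the genus of the pattern relative to the solid torus.
= 14 + 11 * 1
= 14 + 11 = 25

25


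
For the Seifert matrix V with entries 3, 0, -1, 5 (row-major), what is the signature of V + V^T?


Step 1: V + V^T = [[6, -1], [-1, 10]]
Step 2: trace = 16, det = 59
Step 3: Discriminant = 16^2 - 4*59 = 20
Step 4: Eigenvalues: 10.2361, 5.76393
Step 5: Signature = (# positive eigenvalues) - (# negative eigenvalues) = 2

2


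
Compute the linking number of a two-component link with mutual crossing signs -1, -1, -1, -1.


Step 1: Count positive crossings: 0
Step 2: Count negative crossings: 4
Step 3: Sum of signs = 0 - 4 = -4
Step 4: Linking number = sum/2 = -4/2 = -2

-2


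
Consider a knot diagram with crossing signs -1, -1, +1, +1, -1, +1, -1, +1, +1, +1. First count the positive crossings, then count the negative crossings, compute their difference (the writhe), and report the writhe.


Step 1: Count positive crossings (+1).
Positive crossings: 6
Step 2: Count negative crossings (-1).
Negative crossings: 4
Step 3: Writhe = (positive) - (negative)
w = 6 - 4 = 2
Step 4: |w| = 2, and w is positive

2


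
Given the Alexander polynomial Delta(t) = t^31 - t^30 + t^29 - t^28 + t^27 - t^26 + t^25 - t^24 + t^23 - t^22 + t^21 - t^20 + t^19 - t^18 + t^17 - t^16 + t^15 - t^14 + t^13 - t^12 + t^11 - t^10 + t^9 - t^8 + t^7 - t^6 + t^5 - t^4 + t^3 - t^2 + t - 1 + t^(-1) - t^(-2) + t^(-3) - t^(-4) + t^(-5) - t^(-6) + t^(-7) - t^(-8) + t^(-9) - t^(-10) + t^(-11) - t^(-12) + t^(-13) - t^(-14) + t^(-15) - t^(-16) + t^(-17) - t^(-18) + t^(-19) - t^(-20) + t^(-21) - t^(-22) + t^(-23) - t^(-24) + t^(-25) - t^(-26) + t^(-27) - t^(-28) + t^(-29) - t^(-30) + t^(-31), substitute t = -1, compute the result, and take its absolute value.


Step 1: The polynomial has 63 terms with alternating signs, exponents from 31 down to -31.
Step 2: Substitute t = -1. The i-th term has coefficient (-1)^i and exponent (m-i),
  so its value is (-1)^i * (-1)^(m-i) = (-1)^m = -1 for every i.
Step 3: All 63 terms equal -1, so Delta(-1) = 63 * (-1) = -63
Step 4: |Delta(-1)| = 63

63


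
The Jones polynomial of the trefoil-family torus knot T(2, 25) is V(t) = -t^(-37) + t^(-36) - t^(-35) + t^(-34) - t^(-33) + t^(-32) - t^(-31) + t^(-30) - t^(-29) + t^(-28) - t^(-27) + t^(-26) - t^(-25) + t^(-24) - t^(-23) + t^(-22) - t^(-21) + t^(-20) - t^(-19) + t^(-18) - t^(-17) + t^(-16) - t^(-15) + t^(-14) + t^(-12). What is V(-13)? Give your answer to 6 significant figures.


Substituting t = -13 into V(t) = -t^(-37) + t^(-36) - t^(-35) + t^(-34) - t^(-33) + t^(-32) - t^(-31) + t^(-30) - t^(-29) + t^(-28) - t^(-27) + t^(-26) - t^(-25) + t^(-24) - t^(-23) + t^(-22) - t^(-21) + t^(-20) - t^(-19) + t^(-18) - t^(-17) + t^(-16) - t^(-15) + t^(-14) + t^(-12):
  (-)t^(-37) = 6.08269e-42
  (+)t^(-36) = 7.9075e-41
  (-)t^(-35) = 1.02798e-39
  (+)t^(-34) = 1.33637e-38
  (-)t^(-33) = 1.73728e-37
  (+)t^(-32) = 2.25846e-36
  (-)t^(-31) = 2.936e-35
  (+)t^(-30) = 3.8168e-34
  (-)t^(-29) = 4.96184e-33
  (+)t^(-28) = 6.45039e-32
  (-)t^(-27) = 8.38551e-31
  (+)t^(-26) = 1.09012e-29
  (-)t^(-25) = 1.41715e-28
  (+)t^(-24) = 1.8423e-27
  (-)t^(-23) = 2.39499e-26
  (+)t^(-22) = 3.11348e-25
  (-)t^(-21) = 4.04753e-24
  (+)t^(-20) = 5.26178e-23
  (-)t^(-19) = 6.84032e-22
  (+)t^(-18) = 8.89241e-21
  (-)t^(-17) = 1.15601e-19
  (+)t^(-16) = 1.50282e-18
  (-)t^(-15) = 1.95366e-17
  (+)t^(-14) = 2.53976e-16
  (+)t^(-12) = 4.2922e-14
Sum = (6.08269e-42) + (7.9075e-41) + (1.02798e-39) + (1.33637e-38) + (1.73728e-37) + (2.25846e-36) + (2.936e-35) + (3.8168e-34) + (4.96184e-33) + (6.45039e-32) + (8.38551e-31) + (1.09012e-29) + (1.41715e-28) + (1.8423e-27) + (2.39499e-26) + (3.11348e-25) + (4.04753e-24) + (5.26178e-23) + (6.84032e-22) + (8.89241e-21) + (1.15601e-19) + (1.50282e-18) + (1.95366e-17) + (2.53976e-16) + (4.2922e-14)
= 4.319712333e-14
Rounded to 6 significant figures: 4.31971e-14

4.31971e-14


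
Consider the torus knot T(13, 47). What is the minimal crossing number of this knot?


For a torus knot T(p, q) with gcd(p,q)=1,
the crossing number is min(p*(q-1), q*(p-1)).
p*(q-1) = 13*46 = 598
q*(p-1) = 47*12 = 564
min(598, 564) = 564

564


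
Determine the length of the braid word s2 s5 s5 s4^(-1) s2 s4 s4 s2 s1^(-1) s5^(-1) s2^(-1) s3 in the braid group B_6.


The word length counts the number of generators (including inverses).
Listing each generator: s2, s5, s5, s4^(-1), s2, s4, s4, s2, s1^(-1), s5^(-1), s2^(-1), s3
There are 12 generators in this braid word.

12


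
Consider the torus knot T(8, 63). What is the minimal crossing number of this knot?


For a torus knot T(p, q) with gcd(p,q)=1,
the crossing number is min(p*(q-1), q*(p-1)).
p*(q-1) = 8*62 = 496
q*(p-1) = 63*7 = 441
min(496, 441) = 441

441


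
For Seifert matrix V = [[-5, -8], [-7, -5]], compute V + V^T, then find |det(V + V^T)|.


Step 1: Form V + V^T where V = [[-5, -8], [-7, -5]]
  V^T = [[-5, -7], [-8, -5]]
  V + V^T = [[-10, -15], [-15, -10]]
Step 2: det(V + V^T) = (-10)*(-10) - (-15)*(-15)
  = 100 - 225 = -125
Step 3: Knot determinant = |det(V + V^T)| = |-125| = 125

125


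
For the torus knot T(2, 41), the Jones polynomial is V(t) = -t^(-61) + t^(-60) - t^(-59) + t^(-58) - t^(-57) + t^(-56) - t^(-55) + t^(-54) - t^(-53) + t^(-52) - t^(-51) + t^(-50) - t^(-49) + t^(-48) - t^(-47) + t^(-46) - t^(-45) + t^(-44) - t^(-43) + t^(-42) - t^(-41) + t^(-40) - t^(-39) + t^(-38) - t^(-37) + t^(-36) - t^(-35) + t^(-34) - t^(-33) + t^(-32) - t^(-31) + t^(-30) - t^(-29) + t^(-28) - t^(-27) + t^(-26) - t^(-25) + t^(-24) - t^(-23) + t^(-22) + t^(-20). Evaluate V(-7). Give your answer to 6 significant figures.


Substituting t = -7 into V(t) = -t^(-61) + t^(-60) - t^(-59) + t^(-58) - t^(-57) + t^(-56) - t^(-55) + t^(-54) - t^(-53) + t^(-52) - t^(-51) + t^(-50) - t^(-49) + t^(-48) - t^(-47) + t^(-46) - t^(-45) + t^(-44) - t^(-43) + t^(-42) - t^(-41) + t^(-40) - t^(-39) + t^(-38) - t^(-37) + t^(-36) - t^(-35) + t^(-34) - t^(-33) + t^(-32) - t^(-31) + t^(-30) - t^(-29) + t^(-28) - t^(-27) + t^(-26) - t^(-25) + t^(-24) - t^(-23) + t^(-22) + t^(-20):
  (-)t^(-61) = 2.81203e-52
  (+)t^(-60) = 1.96842e-51
  (-)t^(-59) = 1.37789e-50
  (+)t^(-58) = 9.64525e-50
  (-)t^(-57) = 6.75168e-49
  (+)t^(-56) = 4.72617e-48
  (-)t^(-55) = 3.30832e-47
  (+)t^(-54) = 2.31583e-46
  (-)t^(-53) = 1.62108e-45
  (+)t^(-52) = 1.13475e-44
  (-)t^(-51) = 7.94328e-44
  (+)t^(-50) = 5.5603e-43
  (-)t^(-49) = 3.89221e-42
  (+)t^(-48) = 2.72455e-41
  (-)t^(-47) = 1.90718e-40
  (+)t^(-46) = 1.33503e-39
  (-)t^(-45) = 9.34519e-39
  (+)t^(-44) = 6.54163e-38
  (-)t^(-43) = 4.57914e-37
  (+)t^(-42) = 3.2054e-36
  (-)t^(-41) = 2.24378e-35
  (+)t^(-40) = 1.57065e-34
  (-)t^(-39) = 1.09945e-33
  (+)t^(-38) = 7.69617e-33
  (-)t^(-37) = 5.38732e-32
  (+)t^(-36) = 3.77112e-31
  (-)t^(-35) = 2.63979e-30
  (+)t^(-34) = 1.84785e-29
  (-)t^(-33) = 1.29349e-28
  (+)t^(-32) = 9.05446e-28
  (-)t^(-31) = 6.33812e-27
  (+)t^(-30) = 4.43669e-26
  (-)t^(-29) = 3.10568e-25
  (+)t^(-28) = 2.17398e-24
  (-)t^(-27) = 1.52178e-23
  (+)t^(-26) = 1.06525e-22
  (-)t^(-25) = 7.45674e-22
  (+)t^(-24) = 5.21972e-21
  (-)t^(-23) = 3.6538e-20
  (+)t^(-22) = 2.55766e-19
  (+)t^(-20) = 1.25325e-17
Sum = (2.81203e-52) + (1.96842e-51) + (1.37789e-50) + (9.64525e-50) + (6.75168e-49) + (4.72617e-48) + (3.30832e-47) + (2.31583e-46) + (1.62108e-45) + (1.13475e-44) + (7.94328e-44) + (5.5603e-43) + (3.89221e-42) + (2.72455e-41) + (1.90718e-40) + (1.33503e-39) + (9.34519e-39) + (6.54163e-38) + (4.57914e-37) + (3.2054e-36) + (2.24378e-35) + (1.57065e-34) + (1.09945e-33) + (7.69617e-33) + (5.38732e-32) + (3.77112e-31) + (2.63979e-30) + (1.84785e-29) + (1.29349e-28) + (9.05446e-28) + (6.33812e-27) + (4.43669e-26) + (3.10568e-25) + (2.17398e-24) + (1.52178e-23) + (1.06525e-22) + (7.45674e-22) + (5.21972e-21) + (3.6538e-20) + (2.55766e-19) + (1.25325e-17)
= 1.283093677e-17
Rounded to 6 significant figures: 1.28309e-17

1.28309e-17


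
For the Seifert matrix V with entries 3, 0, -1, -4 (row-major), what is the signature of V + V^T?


Step 1: V + V^T = [[6, -1], [-1, -8]]
Step 2: trace = -2, det = -49
Step 3: Discriminant = (-2)^2 - 4*(-49) = 200
Step 4: Eigenvalues: 6.07107, -8.07107
Step 5: Signature = (# positive eigenvalues) - (# negative eigenvalues) = 0

0


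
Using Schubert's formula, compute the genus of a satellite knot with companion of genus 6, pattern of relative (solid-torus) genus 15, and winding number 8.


Schubert: g(satellite) = g_rel(pattern) + |winding| * g(companion),
where g_rel(pattern) is the genus of the pattern relative to the solid torus.
= 15 + 8 * 6
= 15 + 48 = 63

63


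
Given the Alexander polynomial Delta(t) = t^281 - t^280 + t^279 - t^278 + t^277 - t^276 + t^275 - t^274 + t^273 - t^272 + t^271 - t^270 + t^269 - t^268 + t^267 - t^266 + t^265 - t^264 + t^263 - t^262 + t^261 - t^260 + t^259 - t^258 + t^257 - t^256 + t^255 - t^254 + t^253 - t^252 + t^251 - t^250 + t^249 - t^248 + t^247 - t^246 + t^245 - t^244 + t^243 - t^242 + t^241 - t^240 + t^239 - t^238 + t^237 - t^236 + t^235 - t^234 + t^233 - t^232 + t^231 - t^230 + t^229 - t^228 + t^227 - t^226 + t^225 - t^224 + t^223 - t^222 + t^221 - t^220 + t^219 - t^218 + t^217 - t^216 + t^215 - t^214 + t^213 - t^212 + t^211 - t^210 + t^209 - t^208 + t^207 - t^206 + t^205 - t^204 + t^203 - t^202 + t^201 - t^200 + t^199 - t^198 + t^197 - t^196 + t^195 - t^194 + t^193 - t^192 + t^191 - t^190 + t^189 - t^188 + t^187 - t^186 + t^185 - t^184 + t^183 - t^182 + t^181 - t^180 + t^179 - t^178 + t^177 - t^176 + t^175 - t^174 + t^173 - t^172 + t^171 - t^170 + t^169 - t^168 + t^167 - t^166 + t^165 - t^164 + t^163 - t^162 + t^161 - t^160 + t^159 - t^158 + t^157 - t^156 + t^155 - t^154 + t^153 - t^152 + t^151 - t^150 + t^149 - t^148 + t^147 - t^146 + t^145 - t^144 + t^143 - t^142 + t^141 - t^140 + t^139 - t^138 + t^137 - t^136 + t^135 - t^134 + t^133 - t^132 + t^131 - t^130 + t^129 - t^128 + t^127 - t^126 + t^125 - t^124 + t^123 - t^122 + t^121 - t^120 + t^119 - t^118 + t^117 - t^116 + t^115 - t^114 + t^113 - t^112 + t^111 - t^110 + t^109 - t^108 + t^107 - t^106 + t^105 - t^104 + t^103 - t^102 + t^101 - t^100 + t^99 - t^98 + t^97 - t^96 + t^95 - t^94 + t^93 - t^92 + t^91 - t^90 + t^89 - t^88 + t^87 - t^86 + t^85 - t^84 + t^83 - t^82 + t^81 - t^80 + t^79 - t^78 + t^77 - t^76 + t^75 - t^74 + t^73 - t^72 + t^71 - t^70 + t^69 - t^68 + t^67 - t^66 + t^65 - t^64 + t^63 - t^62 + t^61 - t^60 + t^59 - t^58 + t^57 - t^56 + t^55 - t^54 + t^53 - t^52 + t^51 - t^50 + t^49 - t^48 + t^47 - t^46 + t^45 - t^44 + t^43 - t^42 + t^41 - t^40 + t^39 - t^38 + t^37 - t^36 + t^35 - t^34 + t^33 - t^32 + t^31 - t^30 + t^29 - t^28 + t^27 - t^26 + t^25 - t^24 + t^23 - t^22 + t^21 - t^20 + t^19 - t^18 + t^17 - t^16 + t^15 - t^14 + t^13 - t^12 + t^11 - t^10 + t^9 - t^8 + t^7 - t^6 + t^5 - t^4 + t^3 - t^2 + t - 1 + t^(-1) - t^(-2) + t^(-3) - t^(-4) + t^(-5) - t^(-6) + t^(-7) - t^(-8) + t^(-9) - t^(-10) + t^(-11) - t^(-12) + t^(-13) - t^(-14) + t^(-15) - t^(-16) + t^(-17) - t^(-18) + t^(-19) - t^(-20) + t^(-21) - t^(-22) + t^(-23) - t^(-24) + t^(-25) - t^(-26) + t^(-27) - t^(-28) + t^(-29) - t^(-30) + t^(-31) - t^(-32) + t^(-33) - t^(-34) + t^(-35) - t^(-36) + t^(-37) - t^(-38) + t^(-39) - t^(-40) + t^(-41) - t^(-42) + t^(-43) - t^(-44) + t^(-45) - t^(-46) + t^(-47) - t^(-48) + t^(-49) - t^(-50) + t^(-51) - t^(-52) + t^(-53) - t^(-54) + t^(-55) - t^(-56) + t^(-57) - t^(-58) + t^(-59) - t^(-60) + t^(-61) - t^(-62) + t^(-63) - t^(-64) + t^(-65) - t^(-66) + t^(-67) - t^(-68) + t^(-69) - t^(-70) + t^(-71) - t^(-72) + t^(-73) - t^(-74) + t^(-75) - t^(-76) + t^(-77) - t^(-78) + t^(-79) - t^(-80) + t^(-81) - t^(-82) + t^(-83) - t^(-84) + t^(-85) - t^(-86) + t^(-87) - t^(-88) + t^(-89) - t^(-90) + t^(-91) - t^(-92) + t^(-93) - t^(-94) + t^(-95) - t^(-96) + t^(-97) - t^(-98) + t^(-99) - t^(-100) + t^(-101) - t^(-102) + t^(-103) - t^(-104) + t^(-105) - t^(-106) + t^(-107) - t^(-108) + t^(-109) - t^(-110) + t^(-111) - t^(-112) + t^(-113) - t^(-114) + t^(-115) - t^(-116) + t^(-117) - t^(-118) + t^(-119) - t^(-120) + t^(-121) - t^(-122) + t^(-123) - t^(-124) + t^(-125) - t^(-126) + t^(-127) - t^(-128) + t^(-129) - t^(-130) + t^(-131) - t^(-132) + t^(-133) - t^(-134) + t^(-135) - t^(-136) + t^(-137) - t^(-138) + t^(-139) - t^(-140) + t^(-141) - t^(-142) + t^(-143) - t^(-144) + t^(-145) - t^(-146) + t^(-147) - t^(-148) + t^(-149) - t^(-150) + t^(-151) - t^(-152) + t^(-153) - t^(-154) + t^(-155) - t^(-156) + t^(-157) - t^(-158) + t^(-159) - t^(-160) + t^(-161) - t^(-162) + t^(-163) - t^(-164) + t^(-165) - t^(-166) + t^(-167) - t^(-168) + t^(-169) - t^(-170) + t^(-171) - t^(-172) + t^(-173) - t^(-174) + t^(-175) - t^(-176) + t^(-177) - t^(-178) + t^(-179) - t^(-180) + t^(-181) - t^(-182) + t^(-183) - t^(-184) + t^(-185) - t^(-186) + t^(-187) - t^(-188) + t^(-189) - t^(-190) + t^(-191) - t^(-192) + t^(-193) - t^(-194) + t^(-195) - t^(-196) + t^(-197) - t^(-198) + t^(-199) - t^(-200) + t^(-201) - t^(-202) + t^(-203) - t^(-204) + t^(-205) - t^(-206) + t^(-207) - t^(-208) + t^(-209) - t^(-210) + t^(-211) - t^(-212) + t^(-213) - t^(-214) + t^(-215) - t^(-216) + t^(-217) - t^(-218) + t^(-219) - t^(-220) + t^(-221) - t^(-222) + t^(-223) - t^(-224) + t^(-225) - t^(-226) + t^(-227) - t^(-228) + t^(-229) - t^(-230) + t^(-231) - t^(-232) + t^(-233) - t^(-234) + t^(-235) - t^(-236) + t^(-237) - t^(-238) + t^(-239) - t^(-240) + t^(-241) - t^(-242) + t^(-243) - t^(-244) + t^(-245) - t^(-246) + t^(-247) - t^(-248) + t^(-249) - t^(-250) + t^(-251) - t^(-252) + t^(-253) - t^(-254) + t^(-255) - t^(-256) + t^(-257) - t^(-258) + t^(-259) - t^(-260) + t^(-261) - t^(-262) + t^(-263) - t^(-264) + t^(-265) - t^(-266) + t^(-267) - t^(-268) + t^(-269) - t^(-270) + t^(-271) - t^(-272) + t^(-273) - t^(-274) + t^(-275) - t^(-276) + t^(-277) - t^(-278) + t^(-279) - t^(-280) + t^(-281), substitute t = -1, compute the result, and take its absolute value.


Step 1: The polynomial has 563 terms with alternating signs, exponents from 281 down to -281.
Step 2: Substitute t = -1. The i-th term has coefficient (-1)^i and exponent (m-i),
  so its value is (-1)^i * (-1)^(m-i) = (-1)^m = -1 for every i.
Step 3: All 563 terms equal -1, so Delta(-1) = 563 * (-1) = -563
Step 4: |Delta(-1)| = 563

563


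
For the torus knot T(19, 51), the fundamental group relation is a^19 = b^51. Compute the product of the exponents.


The relation is a^19 = b^51.
Product of exponents = 19 * 51
= 969

969


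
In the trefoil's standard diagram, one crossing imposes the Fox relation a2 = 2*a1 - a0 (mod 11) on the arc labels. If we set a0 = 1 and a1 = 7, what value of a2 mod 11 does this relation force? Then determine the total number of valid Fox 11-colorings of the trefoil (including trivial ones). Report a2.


Step 1: Apply the given crossing relation 2*a1 - a0 - a2 = 0 (mod 11).
  a2 = 2*a1 - a0 mod 11
  a2 = 2*7 - 1 mod 11
  a2 = 14 - 1 mod 11
  a2 = 13 mod 11 = 2
Step 2: The trefoil has determinant 3.
  Number of Fox p-colorings (p prime) is p^2 if p = 3, else p.
  Since 11 does not divide 3, only trivial (constant) colorings exist.
  (So the trial a0 = 1, a1 = 7 with a0 != a1 does NOT extend to a valid coloring of the whole trefoil: the other two crossing relations require 3*(a1 - a0) = 0 (mod 11), which fails.)
  Total colorings = 11
Step 3: a2 = 2, total Fox 11-colorings = 11

2
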